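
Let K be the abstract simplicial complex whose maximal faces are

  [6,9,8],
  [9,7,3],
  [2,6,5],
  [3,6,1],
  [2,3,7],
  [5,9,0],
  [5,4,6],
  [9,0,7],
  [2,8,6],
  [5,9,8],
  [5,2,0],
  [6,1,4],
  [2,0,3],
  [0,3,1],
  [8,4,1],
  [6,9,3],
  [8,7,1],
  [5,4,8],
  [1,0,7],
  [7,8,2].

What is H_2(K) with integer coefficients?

H_2 = 0.

K has 10 vertices, 30 edges, 20 triangles.
rank ∂_2 = 20, rank ∂_3 = 0 ⇒ b_2 = 20 − 20 − 0 = 0. So H_2 = 0.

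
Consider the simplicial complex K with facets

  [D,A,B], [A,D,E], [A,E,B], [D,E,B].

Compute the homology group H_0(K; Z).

Fix the vertex order A < B < D < E and write every simplex with vertices in increasing order. Then dim K = 2 and the simplices of K are:

  0-simplices (4): A, B, D, E
  1-simplices (6): AB, AD, AE, BD, BE, DE
  2-simplices (4): ABD, ABE, ADE, BDE

giving chain groups C_0 ≅ Z^4, C_1 ≅ Z^6, C_2 ≅ Z^4.

∂_1: C_1 → C_0 sends each edge [p,q] (with p < q) to q − p. For instance
  ∂AD = D − A.
The resulting 4×6 matrix has rank 3, and its Smith normal form has invariant factors (1,1,1).

The boundary map ∂_2: C_2 → C_1 acts by ∂[p,q,r] = [q,r] − [p,r] + [p,q]. For instance
  ∂BDE = DE − BE + BD,
  ∂ABD = BD − AD + AB.
The 6×4 boundary matrix has rank 3 and Smith normal form diag(1,1,1).

Reading off H_k = ker ∂_k / im ∂_{k+1}:

  H_0: rank C_0 − rank ∂_1 = 4 − 3 = 1, and the invariant factors of ∂_1 are all 1, so H_0 ≅ Z.

(K is a triangulation of the 2-sphere S^2.)

H_0 ≅ Z.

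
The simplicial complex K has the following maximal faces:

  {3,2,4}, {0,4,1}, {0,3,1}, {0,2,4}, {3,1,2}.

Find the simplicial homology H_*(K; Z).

H_0 = Z,  H_1 = Z,  H_2 = 0.

Take the total order 0 < 1 < 2 < 3 < 4 on the vertex set. Then K (dimension 2) consists of the simplices:

  0-simplices (5): [0], [1], [2], [3], [4]
  1-simplices (10): [0,1], [0,2], [0,3], [0,4], [1,2], [1,3], [1,4], [2,3], [2,4], [3,4]
  2-simplices (5): [0,1,3], [0,1,4], [0,2,4], [1,2,3], [2,3,4]

so the chain groups are C_0 ≅ Z^5, C_1 ≅ Z^10, C_2 ≅ Z^5.

The boundary map ∂_1: C_1 → C_0 is given by ∂[p,q] = [q] − [p]. For instance
  ∂[2,4] = [4] − [2].
The resulting 5×10 matrix has rank 4, and its Smith normal form has invariant factors (1,1,1,1).

Boundary ∂_2: C_2 → C_1 acts by ∂[p,q,r] = [q,r] − [p,r] + [p,q]. For instance
  ∂[0,2,4] = [2,4] − [0,4] + [0,2],
  ∂[0,1,3] = [1,3] − [0,3] + [0,1].
This gives a 10×5 integer matrix of rank 5; reducing to Smith normal form yields diagonal entries (1,1,1,1,1).

Now H_k = ker ∂_k / im ∂_{k+1}, so:

  H_0: rank C_0 − rank ∂_1 = 5 − 4 = 1, and the invariant factors of ∂_1 are all 1, so H_0 ≅ Z.
  H_1: rank ker ∂_1 − rank ∂_2 = (10 − 4) − 5 = 1, and the invariant factors of ∂_2 are all 1, so H_1 ≅ Z.
  H_2: rank ker ∂_2 − rank ∂_3 = (5 − 5) − 0 = 0, and there is no ∂_3, so H_2 ≅ 0.

As a check, the Euler characteristic is 5 − 10 + 5 = 0, which agrees with 1 − 1 + 0 = 0.
(K is a triangulation of the Möbius band.)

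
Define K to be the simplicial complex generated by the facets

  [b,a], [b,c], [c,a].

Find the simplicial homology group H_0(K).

We work with the vertex ordering a < b < c. The simplices of K, each written with vertices in increasing order, are:

  0-simplices (3): a, b, c
  1-simplices (3): ab, ac, bc

Hence C_0 ≅ Z^3, C_1 ≅ Z^3.

∂_1: C_1 → C_0 is given by ∂[p,q] = [q] − [p].
The resulting 3×3 matrix has rank 2, and its Smith normal form has invariant factors (1,1).

Computing H_k = (kernel of ∂_k) / (image of ∂_{k+1}):

  H_0: rank C_0 − rank ∂_1 = 3 − 2 = 1, and the invariant factors of ∂_1 are all 1, so H_0 = Z.

H_0 = Z.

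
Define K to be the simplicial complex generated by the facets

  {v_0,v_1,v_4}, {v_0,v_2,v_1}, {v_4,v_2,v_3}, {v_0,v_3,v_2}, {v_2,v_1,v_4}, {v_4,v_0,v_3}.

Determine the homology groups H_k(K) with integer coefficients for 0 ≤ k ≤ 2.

Order the vertices as v_0 < v_1 < v_2 < v_3 < v_4. Listing each simplex with vertices in this order, K has dimension 2 with simplices:

  0-simplices (5): [v_0], [v_1], [v_2], [v_3], [v_4]
  1-simplices (9): [v_0,v_1], [v_0,v_2], [v_0,v_3], [v_0,v_4], [v_1,v_2], [v_1,v_4], [v_2,v_3], [v_2,v_4], [v_3,v_4]
  2-simplices (6): [v_0,v_1,v_2], [v_0,v_1,v_4], [v_0,v_2,v_3], [v_0,v_3,v_4], [v_1,v_2,v_4], [v_2,v_3,v_4]

so the chain groups are C_0 ≅ Z^5, C_1 ≅ Z^9, C_2 ≅ Z^6.

∂_1: C_1 → C_0 sends each edge [p,q] (with p < q) to q − p. For instance
  ∂[v_0,v_4] = [v_4] − [v_0].
The 5×9 boundary matrix has rank 4 and Smith normal form diag(1,1,1,1).

Boundary ∂_2: C_2 → C_1 acts by ∂[p,q,r] = [q,r] − [p,r] + [p,q]. For instance
  ∂[v_0,v_1,v_2] = [v_1,v_2] − [v_0,v_2] + [v_0,v_1],
  ∂[v_0,v_1,v_4] = [v_1,v_4] − [v_0,v_4] + [v_0,v_1].
The 9×6 boundary matrix has rank 5 and Smith normal form diag(1,1,1,1,1).

Computing H_k = (kernel of ∂_k) / (image of ∂_{k+1}):

  H_0: rank C_0 − rank ∂_1 = 5 − 4 = 1, and the invariant factors of ∂_1 are all 1, so H_0 ≅ Z.
  H_1: rank ker ∂_1 − rank ∂_2 = (9 − 4) − 5 = 0, and the invariant factors of ∂_2 are all 1, so H_1 ≅ 0.
  H_2: rank ker ∂_2 − rank ∂_3 = (6 − 5) − 0 = 1, and there is no ∂_3, so H_2 ≅ Z.

As a check, the Euler characteristic is 5 − 9 + 6 = 2, which agrees with 1 − 0 + 1 = 2.
(K is a triangulation of the 2-sphere S^2.)

H_0 ≅ Z,  H_1 = 0,  H_2 ≅ Z.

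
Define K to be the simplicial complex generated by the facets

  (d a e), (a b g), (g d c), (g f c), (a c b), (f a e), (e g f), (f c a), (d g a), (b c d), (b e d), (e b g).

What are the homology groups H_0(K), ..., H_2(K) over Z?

We work with the vertex ordering a < b < c < d < e < f < g. The simplices of K, each written with vertices in increasing order, are:

  0-simplices (7): a, b, c, d, e, f, g
  1-simplices (18): ab, ac, ad, ae, af, ag, bc, bd, be, bg, cd, cf, cg, de, dg, ef, eg, fg
  2-simplices (12): abc, abg, acf, ade, adg, aef, bcd, bde, beg, cdg, cfg, efg

Hence C_0 ≅ Z^7, C_1 ≅ Z^18, C_2 ≅ Z^12.

Boundary ∂_1: C_1 → C_0 sends each edge [p,q] (with p < q) to q − p. For instance
  ∂cf = f − c.
This gives a 7×18 integer matrix of rank 6; reducing to Smith normal form yields diagonal entries (1,1,1,1,1,1).

Boundary ∂_2: C_2 → C_1 maps a triangle to the signed sum of its edges. For instance
  ∂cdg = dg − cg + cd,
  ∂efg = fg − eg + ef.
As a 18×12 matrix over Z this has rank 12, with invariant factors (1,1,1,1,1,1,1,1,1,1,1,2).

Computing H_k = (kernel of ∂_k) / (image of ∂_{k+1}):

  H_0: rank C_0 − rank ∂_1 = 7 − 6 = 1, and the invariant factors of ∂_1 are all 1, so H_0 = Z.
  H_1: rank ker ∂_1 − rank ∂_2 = (18 − 6) − 12 = 0, and ∂_2 has invariant factor 2 > 1, so H_1 = Z/2.
  H_2: rank ker ∂_2 − rank ∂_3 = (12 − 12) − 0 = 0, and there is no ∂_3, so H_2 = 0.

H_0 ≅ Z,  H_1 ≅ Z/2,  H_2 = 0.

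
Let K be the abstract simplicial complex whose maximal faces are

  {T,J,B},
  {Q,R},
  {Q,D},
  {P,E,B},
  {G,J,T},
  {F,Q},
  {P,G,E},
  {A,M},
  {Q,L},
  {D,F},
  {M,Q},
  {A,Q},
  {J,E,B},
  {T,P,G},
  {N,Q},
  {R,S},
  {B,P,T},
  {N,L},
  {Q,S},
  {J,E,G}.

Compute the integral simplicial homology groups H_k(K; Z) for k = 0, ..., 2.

Fix the vertex order A < B < D < E < F < G < J < L < M < N < P < Q < R < S < T and write every simplex with vertices in increasing order. Then dim K = 2 and the simplices of K are:

  0-simplices (15): A, B, D, E, F, G, J, L, M, N, P, Q, R, S, T
  1-simplices (24): AM, AQ, BE, BJ, BP, BT, DF, DQ, EG, EJ, EP, FQ, GJ, GP, GT, JT, LN, LQ, MQ, NQ, PT, QR, QS, RS
  2-simplices (8): BEJ, BEP, BJT, BPT, EGJ, EGP, GJT, GPT

so the chain groups are C_0 ≅ Z^15, C_1 ≅ Z^24, C_2 ≅ Z^8.

The boundary map ∂_1: C_1 → C_0 maps an edge to its endpoints' difference, ∂[p,q] = q − p.
The 15×24 boundary matrix has rank 13 and Smith normal form diag(1,1,1,1,1,1,1,1,1,1,1,1,1).

∂_2: C_2 → C_1 maps a triangle to the signed sum of its edges. For instance
  ∂EGJ = GJ − EJ + EG,
  ∂BPT = PT − BT + BP.
As a 24×8 matrix over Z this has rank 7, with invariant factors (1,1,1,1,1,1,1).

From H_k ≅ ker(∂_k) / im(∂_{k+1}) we obtain:

  H_0: rank C_0 − rank ∂_1 = 15 − 13 = 2, and the invariant factors of ∂_1 are all 1, so H_0 ≅ Z^2.
  H_1: rank ker ∂_1 − rank ∂_2 = (24 − 13) − 7 = 4, and the invariant factors of ∂_2 are all 1, so H_1 ≅ Z^4.
  H_2: rank ker ∂_2 − rank ∂_3 = (8 − 7) − 0 = 1, and there is no ∂_3, so H_2 ≅ Z.

H_0 = Z^2,  H_1 = Z^4,  H_2 = Z.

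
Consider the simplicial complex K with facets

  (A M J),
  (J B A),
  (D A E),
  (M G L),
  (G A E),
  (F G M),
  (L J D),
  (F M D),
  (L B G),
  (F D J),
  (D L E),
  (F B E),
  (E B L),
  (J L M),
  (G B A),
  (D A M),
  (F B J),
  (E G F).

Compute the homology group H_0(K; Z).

K has 9 vertices, 27 edges, 18 triangles.
rank ∂_0 = 0, rank ∂_1 = 8 ⇒ b_0 = 9 − 0 − 8 = 1; all invariant factors of ∂_1 are 1 so no torsion. So H_0 = Z.

H_0 ≅ Z.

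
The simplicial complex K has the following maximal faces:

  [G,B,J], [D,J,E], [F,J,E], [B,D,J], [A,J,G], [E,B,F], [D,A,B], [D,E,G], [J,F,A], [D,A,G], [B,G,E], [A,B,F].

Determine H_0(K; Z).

H_0 = Z.

Take the total order A < B < D < E < F < G < J on the vertex set. Then K (dimension 2) consists of the simplices:

  0-simplices (7): A, B, D, E, F, G, J
  1-simplices (18): AB, AD, AF, AG, AJ, BD, BE, BF, BG, BJ, DE, DG, DJ, EF, EG, EJ, FJ, GJ
  2-simplices (12): ABD, ABF, ADG, AFJ, AGJ, BDJ, BEF, BEG, BGJ, DEG, DEJ, EFJ

Hence C_0 ≅ Z^7, C_1 ≅ Z^18, C_2 ≅ Z^12.

The boundary map ∂_1: C_1 → C_0 is given by ∂[p,q] = [q] − [p].
The resulting 7×18 matrix has rank 6, and its Smith normal form has invariant factors (1,1,1,1,1,1).

Boundary ∂_2: C_2 → C_1 acts by ∂[p,q,r] = [q,r] − [p,r] + [p,q]. For instance
  ∂ABD = BD − AD + AB,
  ∂AGJ = GJ − AJ + AG.
The resulting 18×12 matrix has rank 12, and its Smith normal form has invariant factors (1,1,1,1,1,1,1,1,1,1,1,2).

From H_k ≅ ker(∂_k) / im(∂_{k+1}) we obtain:

  H_0: rank C_0 − rank ∂_1 = 7 − 6 = 1, and the invariant factors of ∂_1 are all 1, so H_0 ≅ Z.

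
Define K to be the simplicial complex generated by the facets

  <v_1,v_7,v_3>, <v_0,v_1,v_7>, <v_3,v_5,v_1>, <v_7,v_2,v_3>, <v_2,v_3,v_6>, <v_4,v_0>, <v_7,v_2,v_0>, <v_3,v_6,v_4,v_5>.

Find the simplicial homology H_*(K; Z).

We work with the vertex ordering v_0 < v_1 < v_2 < v_3 < v_4 < v_5 < v_6 < v_7. The simplices of K, each written with vertices in increasing order, are:

  0-simplices (8): [v_0], [v_1], [v_2], [v_3], [v_4], [v_5], [v_6], [v_7]
  1-simplices (17): (17 of them)
  2-simplices (10): [v_0,v_1,v_7], [v_0,v_2,v_7], [v_1,v_3,v_5], [v_1,v_3,v_7], [v_2,v_3,v_6], [v_2,v_3,v_7], [v_3,v_4,v_5], [v_3,v_4,v_6], [v_3,v_5,v_6], [v_4,v_5,v_6]
  3-simplices (1): [v_3,v_4,v_5,v_6]

giving chain groups C_0 ≅ Z^8, C_1 ≅ Z^17, C_2 ≅ Z^10, C_3 ≅ Z^1.

Boundary ∂_1: C_1 → C_0 maps an edge to its endpoints' difference, ∂[p,q] = q − p. For instance
  ∂[v_4,v_6] = [v_6] − [v_4].
The 8×17 boundary matrix has rank 7 and Smith normal form diag(1,1,1,1,1,1,1).

∂_2: C_2 → C_1 sends each 2-simplex [p,q,r] to [q,r] − [p,r] + [p,q]. For instance
  ∂[v_0,v_2,v_7] = [v_2,v_7] − [v_0,v_7] + [v_0,v_2],
  ∂[v_2,v_3,v_7] = [v_3,v_7] − [v_2,v_7] + [v_2,v_3].
As a 17×10 matrix over Z this has rank 9, with invariant factors (1,1,1,1,1,1,1,1,1).

The boundary map ∂_3: C_3 → C_2 sends each 3-simplex σ to the alternating sum Σ_i (−1)^i (σ with its i-th vertex removed). For instance
  ∂[v_3,v_4,v_5,v_6] = [v_4,v_5,v_6] − [v_3,v_5,v_6] + [v_3,v_4,v_6] − [v_3,v_4,v_5].
As a 10×1 matrix over Z this has rank 1, with invariant factors (1).

Now H_k = ker ∂_k / im ∂_{k+1}, so:

  H_0: rank C_0 − rank ∂_1 = 8 − 7 = 1, and the invariant factors of ∂_1 are all 1, so H_0 ≅ Z.
  H_1: rank ker ∂_1 − rank ∂_2 = (17 − 7) − 9 = 1, and the invariant factors of ∂_2 are all 1, so H_1 ≅ Z.
  H_2: rank ker ∂_2 − rank ∂_3 = (10 − 9) − 1 = 0, and the invariant factors of ∂_3 are all 1, so H_2 ≅ 0.
  H_3: rank ker ∂_3 − rank ∂_4 = (1 − 1) − 0 = 0, and there is no ∂_4, so H_3 ≅ 0.

H_0 = Z,  H_1 = Z,  H_2 = 0,  H_3 = 0.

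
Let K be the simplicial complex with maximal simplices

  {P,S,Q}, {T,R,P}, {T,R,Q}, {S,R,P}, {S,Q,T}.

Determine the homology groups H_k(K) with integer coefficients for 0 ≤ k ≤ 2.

H_0 = Z,  H_1 = Z,  H_2 = 0.

Fix the vertex order P < Q < R < S < T and write every simplex with vertices in increasing order. Then dim K = 2 and the simplices of K are:

  0-simplices (5): P, Q, R, S, T
  1-simplices (10): PQ, PR, PS, PT, QR, QS, QT, RS, RT, ST
  2-simplices (5): PQS, PRS, PRT, QRT, QST

Hence C_0 ≅ Z^5, C_1 ≅ Z^10, C_2 ≅ Z^5.

The boundary map ∂_1: C_1 → C_0 sends each edge [p,q] (with p < q) to q − p.
As a 5×10 matrix over Z this has rank 4, with invariant factors (1,1,1,1).

Boundary ∂_2: C_2 → C_1 acts by ∂[p,q,r] = [q,r] − [p,r] + [p,q]. For instance
  ∂QRT = RT − QT + QR,
  ∂PQS = QS − PS + PQ.
As a 10×5 matrix over Z this has rank 5, with invariant factors (1,1,1,1,1).

From H_k ≅ ker(∂_k) / im(∂_{k+1}) we obtain:

  H_0: rank C_0 − rank ∂_1 = 5 − 4 = 1, and the invariant factors of ∂_1 are all 1, so H_0 ≅ Z.
  H_1: rank ker ∂_1 − rank ∂_2 = (10 − 4) − 5 = 1, and the invariant factors of ∂_2 are all 1, so H_1 ≅ Z.
  H_2: rank ker ∂_2 − rank ∂_3 = (5 − 5) − 0 = 0, and there is no ∂_3, so H_2 ≅ 0.

As a check, the Euler characteristic is 5 − 10 + 5 = 0, which agrees with 1 − 1 + 0 = 0.
(K is a triangulation of the Möbius band.)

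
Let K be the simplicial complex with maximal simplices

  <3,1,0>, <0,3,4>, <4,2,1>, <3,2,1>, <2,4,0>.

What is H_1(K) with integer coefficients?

Fix the vertex order 0 < 1 < 2 < 3 < 4 and write every simplex with vertices in increasing order. Then dim K = 2 and the simplices of K are:

  0-simplices (5): [0], [1], [2], [3], [4]
  1-simplices (10): [0,1], [0,2], [0,3], [0,4], [1,2], [1,3], [1,4], [2,3], [2,4], [3,4]
  2-simplices (5): [0,1,3], [0,2,4], [0,3,4], [1,2,3], [1,2,4]

giving chain groups C_0 ≅ Z^5, C_1 ≅ Z^10, C_2 ≅ Z^5.

Boundary ∂_1: C_1 → C_0 maps an edge to its endpoints' difference, ∂[p,q] = q − p.
The 5×10 boundary matrix has rank 4 and Smith normal form diag(1,1,1,1).

The boundary map ∂_2: C_2 → C_1 maps a triangle to the signed sum of its edges. For instance
  ∂[0,3,4] = [3,4] − [0,4] + [0,3],
  ∂[1,2,3] = [2,3] − [1,3] + [1,2].
As a 10×5 matrix over Z this has rank 5, with invariant factors (1,1,1,1,1).

Now H_k = ker ∂_k / im ∂_{k+1}, so:

  H_1: rank ker ∂_1 − rank ∂_2 = (10 − 4) − 5 = 1, and the invariant factors of ∂_2 are all 1, so H_1 = Z.

(K is a triangulation of the Möbius band.)

H_1 ≅ Z.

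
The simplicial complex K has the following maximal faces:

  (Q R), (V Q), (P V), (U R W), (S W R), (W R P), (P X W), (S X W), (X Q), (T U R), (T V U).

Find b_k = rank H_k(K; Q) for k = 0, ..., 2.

b_0 = 1, b_1 = 3, b_2 = 0.

Order the vertices as P < Q < R < S < T < U < V < W < X. Listing each simplex with vertices in this order, K has dimension 2 with simplices:

  0-simplices (9): P, Q, R, S, T, U, V, W, X
  1-simplices (18): PR, PV, PW, PX, QR, QV, QX, RS, RT, RU, RW, SW, SX, TU, TV, UV, UW, WX
  2-simplices (7): PRW, PWX, RSW, RTU, RUW, SWX, TUV

giving chain groups C_0 ≅ Z^9, C_1 ≅ Z^18, C_2 ≅ Z^7.

The boundary map ∂_1: C_1 → C_0 sends each edge [p,q] (with p < q) to q − p. For instance
  ∂QV = V − Q.
As a 9×18 matrix over Z this has rank 8, with invariant factors (1,1,1,1,1,1,1,1).

Boundary ∂_2: C_2 → C_1 acts by ∂[p,q,r] = [q,r] − [p,r] + [p,q]. For instance
  ∂SWX = WX − SX + SW,
  ∂PRW = RW − PW + PR.
As a 18×7 matrix over Z this has rank 7, with invariant factors (1,1,1,1,1,1,1).

Now H_k = ker ∂_k / im ∂_{k+1}, so:

  H_0: rank C_0 − rank ∂_1 = 9 − 8 = 1, and the invariant factors of ∂_1 are all 1, so H_0 = Z.
  H_1: rank ker ∂_1 − rank ∂_2 = (18 − 8) − 7 = 3, and the invariant factors of ∂_2 are all 1, so H_1 = Z^3.
  H_2: rank ker ∂_2 − rank ∂_3 = (7 − 7) − 0 = 0, and there is no ∂_3, so H_2 = 0.

Hence the Betti numbers are b_0 = 1, b_1 = 3, b_2 = 0.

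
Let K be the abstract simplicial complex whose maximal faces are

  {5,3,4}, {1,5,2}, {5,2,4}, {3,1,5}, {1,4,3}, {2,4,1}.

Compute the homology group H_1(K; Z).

H_1 ≅ 0.

K has 5 vertices, 9 edges, 6 triangles.
rank ∂_1 = 4, rank ∂_2 = 5 ⇒ b_1 = 9 − 4 − 5 = 0; all invariant factors of ∂_2 are 1 so no torsion. So H_1 = 0.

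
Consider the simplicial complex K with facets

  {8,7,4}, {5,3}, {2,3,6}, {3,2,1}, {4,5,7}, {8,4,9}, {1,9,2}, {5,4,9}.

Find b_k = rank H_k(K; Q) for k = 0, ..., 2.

b_0 = 1, b_1 = 1, b_2 = 0.

Fix the vertex order 1 < 2 < 3 < 4 < 5 < 6 < 7 < 8 < 9 and write every simplex with vertices in increasing order. Then dim K = 2 and the simplices of K are:

  0-simplices (9): [1], [2], [3], [4], [5], [6], [7], [8], [9]
  1-simplices (16): [1,2], [1,3], [1,9], [2,3], [2,6], [2,9], [3,5], [3,6], [4,5], [4,7], [4,8], [4,9], [5,7], [5,9], [7,8], [8,9]
  2-simplices (7): [1,2,3], [1,2,9], [2,3,6], [4,5,7], [4,5,9], [4,7,8], [4,8,9]

so the chain groups are C_0 ≅ Z^9, C_1 ≅ Z^16, C_2 ≅ Z^7.

Boundary ∂_1: C_1 → C_0 sends each edge [p,q] (with p < q) to q − p.
This gives a 9×16 integer matrix of rank 8; reducing to Smith normal form yields diagonal entries (1,1,1,1,1,1,1,1).

∂_2: C_2 → C_1 maps a triangle to the signed sum of its edges. For instance
  ∂[1,2,3] = [2,3] − [1,3] + [1,2],
  ∂[2,3,6] = [3,6] − [2,6] + [2,3].
This gives a 16×7 integer matrix of rank 7; reducing to Smith normal form yields diagonal entries (1,1,1,1,1,1,1).

Computing H_k = (kernel of ∂_k) / (image of ∂_{k+1}):

  H_0: rank C_0 − rank ∂_1 = 9 − 8 = 1, and the invariant factors of ∂_1 are all 1, so H_0 = Z.
  H_1: rank ker ∂_1 − rank ∂_2 = (16 − 8) − 7 = 1, and the invariant factors of ∂_2 are all 1, so H_1 = Z.
  H_2: rank ker ∂_2 − rank ∂_3 = (7 − 7) − 0 = 0, and there is no ∂_3, so H_2 = 0.

As a check, the Euler characteristic is 9 − 16 + 7 = 0, which agrees with 1 − 1 + 0 = 0.

Hence the Betti numbers are b_0 = 1, b_1 = 1, b_2 = 0.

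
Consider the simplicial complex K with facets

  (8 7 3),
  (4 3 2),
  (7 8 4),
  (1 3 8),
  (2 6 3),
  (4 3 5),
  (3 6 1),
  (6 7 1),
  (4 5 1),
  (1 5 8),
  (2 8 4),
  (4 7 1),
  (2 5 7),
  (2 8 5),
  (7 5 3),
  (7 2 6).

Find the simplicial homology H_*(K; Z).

H_0 = Z,  H_1 = Z^2,  H_2 = Z.

Take the total order 1 < 2 < 3 < 4 < 5 < 6 < 7 < 8 on the vertex set. Then K (dimension 2) consists of the simplices:

  0-simplices (8): [1], [2], [3], [4], [5], [6], [7], [8]
  1-simplices (24): (24 of them)
  2-simplices (16): [1,3,6], [1,3,8], [1,4,5], [1,4,7], [1,5,8], [1,6,7], [2,3,4], [2,3,6], [2,4,8], [2,5,7], [2,5,8], [2,6,7], [3,4,5], [3,5,7], [3,7,8], [4,7,8]

Hence C_0 ≅ Z^8, C_1 ≅ Z^24, C_2 ≅ Z^16.

Boundary ∂_1: C_1 → C_0 maps an edge to its endpoints' difference, ∂[p,q] = q − p.
This gives a 8×24 integer matrix of rank 7; reducing to Smith normal form yields diagonal entries (1,1,1,1,1,1,1).

The boundary map ∂_2: C_2 → C_1 maps a triangle to the signed sum of its edges. For instance
  ∂[1,5,8] = [5,8] − [1,8] + [1,5],
  ∂[1,4,5] = [4,5] − [1,5] + [1,4].
The resulting 24×16 matrix has rank 15, and its Smith normal form has invariant factors (1,1,1,1,1,1,1,1,1,1,1,1,1,1,1).

From H_k ≅ ker(∂_k) / im(∂_{k+1}) we obtain:

  H_0: rank C_0 − rank ∂_1 = 8 − 7 = 1, and the invariant factors of ∂_1 are all 1, so H_0 = Z.
  H_1: rank ker ∂_1 − rank ∂_2 = (24 − 7) − 15 = 2, and the invariant factors of ∂_2 are all 1, so H_1 = Z^2.
  H_2: rank ker ∂_2 − rank ∂_3 = (16 − 15) − 0 = 1, and there is no ∂_3, so H_2 = Z.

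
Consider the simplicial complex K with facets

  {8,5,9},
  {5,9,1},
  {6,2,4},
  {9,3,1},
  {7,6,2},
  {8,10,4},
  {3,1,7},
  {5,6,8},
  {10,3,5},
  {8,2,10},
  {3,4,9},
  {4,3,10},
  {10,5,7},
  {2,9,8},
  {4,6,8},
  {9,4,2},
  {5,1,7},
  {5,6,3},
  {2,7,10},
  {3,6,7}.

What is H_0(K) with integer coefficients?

Order the vertices as 1 < 2 < 3 < 4 < 5 < 6 < 7 < 8 < 9 < 10. Listing each simplex with vertices in this order, K has dimension 2 with simplices:

  0-simplices (10): [1], [2], [3], [4], [5], [6], [7], [8], [9], [10]
  1-simplices (30): (30 of them)
  2-simplices (20): (20 of them)

Hence C_0 ≅ Z^10, C_1 ≅ Z^30, C_2 ≅ Z^20.

∂_1: C_1 → C_0 maps an edge to its endpoints' difference, ∂[p,q] = q − p. For instance
  ∂[1,5] = [5] − [1].
This gives a 10×30 integer matrix of rank 9; reducing to Smith normal form yields diagonal entries (1,1,1,1,1,1,1,1,1).

The boundary map ∂_2: C_2 → C_1 acts by ∂[p,q,r] = [q,r] − [p,r] + [p,q]. For instance
  ∂[1,3,9] = [3,9] − [1,9] + [1,3],
  ∂[2,4,9] = [4,9] − [2,9] + [2,4].
This gives a 30×20 integer matrix of rank 20; reducing to Smith normal form yields diagonal entries (1,1,1,1,1,1,1,1,1,1,1,1,1,1,1,1,1,1,1,2).

Computing H_k = (kernel of ∂_k) / (image of ∂_{k+1}):

  H_0: rank C_0 − rank ∂_1 = 10 − 9 = 1, and the invariant factors of ∂_1 are all 1, so H_0 = Z.

(K is a triangulation of the Klein bottle.)

H_0 ≅ Z.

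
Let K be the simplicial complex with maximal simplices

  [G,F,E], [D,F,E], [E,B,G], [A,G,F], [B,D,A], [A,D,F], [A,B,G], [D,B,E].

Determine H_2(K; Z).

H_2 ≅ Z.

Order the vertices as A < B < D < E < F < G. Listing each simplex with vertices in this order, K has dimension 2 with simplices:

  0-simplices (6): A, B, D, E, F, G
  1-simplices (12): AB, AD, AF, AG, BD, BE, BG, DE, DF, EF, EG, FG
  2-simplices (8): ABD, ABG, ADF, AFG, BDE, BEG, DEF, EFG

giving chain groups C_0 ≅ Z^6, C_1 ≅ Z^12, C_2 ≅ Z^8.

Boundary ∂_1: C_1 → C_0 is given by ∂[p,q] = [q] − [p]. For instance
  ∂BE = E − B.
This gives a 6×12 integer matrix of rank 5; reducing to Smith normal form yields diagonal entries (1,1,1,1,1).

The boundary map ∂_2: C_2 → C_1 maps a triangle to the signed sum of its edges. For instance
  ∂EFG = FG − EG + EF,
  ∂ABG = BG − AG + AB.
The 12×8 boundary matrix has rank 7 and Smith normal form diag(1,1,1,1,1,1,1).

Reading off H_k = ker ∂_k / im ∂_{k+1}:

  H_2: rank ker ∂_2 − rank ∂_3 = (8 − 7) − 0 = 1, and there is no ∂_3, so H_2 = Z.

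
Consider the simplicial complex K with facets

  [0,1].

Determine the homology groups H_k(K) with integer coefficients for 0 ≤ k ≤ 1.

H_0 ≅ Z,  H_1 = 0.

Fix the vertex order 0 < 1 and write every simplex with vertices in increasing order. Then dim K = 1 and the simplices of K are:

  0-simplices (2): [0], [1]
  1-simplices (1): [0,1]

Hence C_0 ≅ Z^2, C_1 ≅ Z^1.

The boundary map ∂_1: C_1 → C_0 maps an edge to its endpoints' difference, ∂[p,q] = q − p. For instance
  ∂[0,1] = [1] − [0].
This gives a 2×1 integer matrix of rank 1; reducing to Smith normal form yields diagonal entries (1).

Computing H_k = (kernel of ∂_k) / (image of ∂_{k+1}):

  H_0: rank C_0 − rank ∂_1 = 2 − 1 = 1, and the invariant factors of ∂_1 are all 1, so H_0 ≅ Z.
  H_1: rank ker ∂_1 − rank ∂_2 = (1 − 1) − 0 = 0, and there is no ∂_2, so H_1 ≅ 0.

As a check, the Euler characteristic is 2 − 1 = 1, which agrees with 1 − 0 = 1.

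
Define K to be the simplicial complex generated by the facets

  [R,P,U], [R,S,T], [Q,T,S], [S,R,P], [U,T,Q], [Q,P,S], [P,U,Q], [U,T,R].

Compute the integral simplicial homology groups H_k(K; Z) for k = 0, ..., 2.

H_0 ≅ Z,  H_1 = 0,  H_2 ≅ Z.

Fix the vertex order P < Q < R < S < T < U and write every simplex with vertices in increasing order. Then dim K = 2 and the simplices of K are:

  0-simplices (6): P, Q, R, S, T, U
  1-simplices (12): PQ, PR, PS, PU, QS, QT, QU, RS, RT, RU, ST, TU
  2-simplices (8): PQS, PQU, PRS, PRU, QST, QTU, RST, RTU

giving chain groups C_0 ≅ Z^6, C_1 ≅ Z^12, C_2 ≅ Z^8.

Boundary ∂_1: C_1 → C_0 sends each edge [p,q] (with p < q) to q − p. For instance
  ∂ST = T − S.
This gives a 6×12 integer matrix of rank 5; reducing to Smith normal form yields diagonal entries (1,1,1,1,1).

∂_2: C_2 → C_1 sends each 2-simplex [p,q,r] to [q,r] − [p,r] + [p,q]. For instance
  ∂PQU = QU − PU + PQ,
  ∂RTU = TU − RU + RT.
The resulting 12×8 matrix has rank 7, and its Smith normal form has invariant factors (1,1,1,1,1,1,1).

From H_k ≅ ker(∂_k) / im(∂_{k+1}) we obtain:

  H_0: rank C_0 − rank ∂_1 = 6 − 5 = 1, and the invariant factors of ∂_1 are all 1, so H_0 ≅ Z.
  H_1: rank ker ∂_1 − rank ∂_2 = (12 − 5) − 7 = 0, and the invariant factors of ∂_2 are all 1, so H_1 ≅ 0.
  H_2: rank ker ∂_2 − rank ∂_3 = (8 − 7) − 0 = 1, and there is no ∂_3, so H_2 ≅ Z.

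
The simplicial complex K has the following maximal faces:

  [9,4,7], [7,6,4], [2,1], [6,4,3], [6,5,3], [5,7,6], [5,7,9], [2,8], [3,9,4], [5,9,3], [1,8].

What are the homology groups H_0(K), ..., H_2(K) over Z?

We work with the vertex ordering 1 < 2 < 3 < 4 < 5 < 6 < 7 < 8 < 9. The simplices of K, each written with vertices in increasing order, are:

  0-simplices (9): [1], [2], [3], [4], [5], [6], [7], [8], [9]
  1-simplices (15): [1,2], [1,8], [2,8], [3,4], [3,5], [3,6], [3,9], [4,6], [4,7], [4,9], [5,6], [5,7], [5,9], [6,7], [7,9]
  2-simplices (8): [3,4,6], [3,4,9], [3,5,6], [3,5,9], [4,6,7], [4,7,9], [5,6,7], [5,7,9]

so the chain groups are C_0 ≅ Z^9, C_1 ≅ Z^15, C_2 ≅ Z^8.

The boundary map ∂_1: C_1 → C_0 is given by ∂[p,q] = [q] − [p]. For instance
  ∂[4,6] = [6] − [4].
The 9×15 boundary matrix has rank 7 and Smith normal form diag(1,1,1,1,1,1,1).

Boundary ∂_2: C_2 → C_1 sends each 2-simplex [p,q,r] to [q,r] − [p,r] + [p,q]. For instance
  ∂[3,5,6] = [5,6] − [3,6] + [3,5],
  ∂[4,6,7] = [6,7] − [4,7] + [4,6].
The resulting 15×8 matrix has rank 7, and its Smith normal form has invariant factors (1,1,1,1,1,1,1).

Computing H_k = (kernel of ∂_k) / (image of ∂_{k+1}):

  H_0: rank C_0 − rank ∂_1 = 9 − 7 = 2, and the invariant factors of ∂_1 are all 1, so H_0 ≅ Z^2.
  H_1: rank ker ∂_1 − rank ∂_2 = (15 − 7) − 7 = 1, and the invariant factors of ∂_2 are all 1, so H_1 ≅ Z.
  H_2: rank ker ∂_2 − rank ∂_3 = (8 − 7) − 0 = 1, and there is no ∂_3, so H_2 ≅ Z.

H_0 = Z^2,  H_1 = Z,  H_2 = Z.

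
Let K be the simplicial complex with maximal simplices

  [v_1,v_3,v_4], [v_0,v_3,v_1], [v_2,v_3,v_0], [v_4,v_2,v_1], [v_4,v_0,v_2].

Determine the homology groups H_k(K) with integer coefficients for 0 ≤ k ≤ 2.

Order the vertices as v_0 < v_1 < v_2 < v_3 < v_4. Listing each simplex with vertices in this order, K has dimension 2 with simplices:

  0-simplices (5): [v_0], [v_1], [v_2], [v_3], [v_4]
  1-simplices (10): [v_0,v_1], [v_0,v_2], [v_0,v_3], [v_0,v_4], [v_1,v_2], [v_1,v_3], [v_1,v_4], [v_2,v_3], [v_2,v_4], [v_3,v_4]
  2-simplices (5): [v_0,v_1,v_3], [v_0,v_2,v_3], [v_0,v_2,v_4], [v_1,v_2,v_4], [v_1,v_3,v_4]

Hence C_0 ≅ Z^5, C_1 ≅ Z^10, C_2 ≅ Z^5.

Boundary ∂_1: C_1 → C_0 sends each edge [p,q] (with p < q) to q − p.
The 5×10 boundary matrix has rank 4 and Smith normal form diag(1,1,1,1).

The boundary map ∂_2: C_2 → C_1 maps a triangle to the signed sum of its edges. For instance
  ∂[v_1,v_3,v_4] = [v_3,v_4] − [v_1,v_4] + [v_1,v_3],
  ∂[v_0,v_2,v_4] = [v_2,v_4] − [v_0,v_4] + [v_0,v_2].
As a 10×5 matrix over Z this has rank 5, with invariant factors (1,1,1,1,1).

Computing H_k = (kernel of ∂_k) / (image of ∂_{k+1}):

  H_0: rank C_0 − rank ∂_1 = 5 − 4 = 1, and the invariant factors of ∂_1 are all 1, so H_0 ≅ Z.
  H_1: rank ker ∂_1 − rank ∂_2 = (10 − 4) − 5 = 1, and the invariant factors of ∂_2 are all 1, so H_1 ≅ Z.
  H_2: rank ker ∂_2 − rank ∂_3 = (5 − 5) − 0 = 0, and there is no ∂_3, so H_2 ≅ 0.

H_0 ≅ Z,  H_1 ≅ Z,  H_2 = 0.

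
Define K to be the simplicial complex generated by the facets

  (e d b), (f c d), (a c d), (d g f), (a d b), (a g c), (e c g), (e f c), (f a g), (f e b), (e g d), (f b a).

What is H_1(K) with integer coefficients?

K has 7 vertices, 18 edges, 12 triangles.
rank ∂_1 = 6, rank ∂_2 = 12 ⇒ b_1 = 18 − 6 − 12 = 0; ∂_2 has invariant factor(s) [2] giving torsion. So H_1 ≅ Z/2Z.

H_1 ≅ Z/2Z.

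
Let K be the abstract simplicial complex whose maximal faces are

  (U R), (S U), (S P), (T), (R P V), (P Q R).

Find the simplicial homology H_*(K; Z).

Order the vertices as P < Q < R < S < T < U < V. Listing each simplex with vertices in this order, K has dimension 2 with simplices:

  0-simplices (7): P, Q, R, S, T, U, V
  1-simplices (8): PQ, PR, PS, PV, QR, RU, RV, SU
  2-simplices (2): PQR, PRV

so the chain groups are C_0 ≅ Z^7, C_1 ≅ Z^8, C_2 ≅ Z^2.

Boundary ∂_1: C_1 → C_0 is given by ∂[p,q] = [q] − [p]. For instance
  ∂PQ = Q − P.
The 7×8 boundary matrix has rank 5 and Smith normal form diag(1,1,1,1,1).

The boundary map ∂_2: C_2 → C_1 sends each 2-simplex [p,q,r] to [q,r] − [p,r] + [p,q]. For instance
  ∂PRV = RV − PV + PR,
  ∂PQR = QR − PR + PQ.
The 8×2 boundary matrix has rank 2 and Smith normal form diag(1,1).

Reading off H_k = ker ∂_k / im ∂_{k+1}:

  H_0: rank C_0 − rank ∂_1 = 7 − 5 = 2, and the invariant factors of ∂_1 are all 1, so H_0 ≅ Z^2.
  H_1: rank ker ∂_1 − rank ∂_2 = (8 − 5) − 2 = 1, and the invariant factors of ∂_2 are all 1, so H_1 ≅ Z.
  H_2: rank ker ∂_2 − rank ∂_3 = (2 − 2) − 0 = 0, and there is no ∂_3, so H_2 ≅ 0.

As a check, the Euler characteristic is 7 − 8 + 2 = 1, which agrees with 2 − 1 + 0 = 1.

H_0 ≅ Z^2,  H_1 ≅ Z,  H_2 = 0.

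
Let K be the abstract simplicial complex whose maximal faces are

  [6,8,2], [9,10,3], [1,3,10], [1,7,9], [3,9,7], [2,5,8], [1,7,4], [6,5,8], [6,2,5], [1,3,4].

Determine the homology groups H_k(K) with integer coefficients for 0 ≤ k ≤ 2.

Order the vertices as 1 < 2 < 3 < 4 < 5 < 6 < 7 < 8 < 9 < 10. Listing each simplex with vertices in this order, K has dimension 2 with simplices:

  0-simplices (10): [1], [2], [3], [4], [5], [6], [7], [8], [9], [10]
  1-simplices (18): [1,3], [1,4], [1,7], [1,9], [1,10], [2,5], [2,6], [2,8], [3,4], [3,7], [3,9], [3,10], [4,7], [5,6], [5,8], [6,8], [7,9], [9,10]
  2-simplices (10): [1,3,4], [1,3,10], [1,4,7], [1,7,9], [2,5,6], [2,5,8], [2,6,8], [3,7,9], [3,9,10], [5,6,8]

Hence C_0 ≅ Z^10, C_1 ≅ Z^18, C_2 ≅ Z^10.

∂_1: C_1 → C_0 maps an edge to its endpoints' difference, ∂[p,q] = q − p. For instance
  ∂[5,8] = [8] − [5].
This gives a 10×18 integer matrix of rank 8; reducing to Smith normal form yields diagonal entries (1,1,1,1,1,1,1,1).

The boundary map ∂_2: C_2 → C_1 sends each 2-simplex [p,q,r] to [q,r] − [p,r] + [p,q]. For instance
  ∂[1,7,9] = [7,9] − [1,9] + [1,7],
  ∂[2,6,8] = [6,8] − [2,8] + [2,6].
This gives a 18×10 integer matrix of rank 9; reducing to Smith normal form yields diagonal entries (1,1,1,1,1,1,1,1,1).

Computing H_k = (kernel of ∂_k) / (image of ∂_{k+1}):

  H_0: rank C_0 − rank ∂_1 = 10 − 8 = 2, and the invariant factors of ∂_1 are all 1, so H_0 ≅ Z^2.
  H_1: rank ker ∂_1 − rank ∂_2 = (18 − 8) − 9 = 1, and the invariant factors of ∂_2 are all 1, so H_1 ≅ Z.
  H_2: rank ker ∂_2 − rank ∂_3 = (10 − 9) − 0 = 1, and there is no ∂_3, so H_2 ≅ Z.

As a check, the Euler characteristic is 10 − 18 + 10 = 2, which agrees with 2 − 1 + 1 = 2.
(K is a triangulation of the disjoint union of the cylinder S^1 x I and the 2-sphere S^2.)

H_0 = Z^2,  H_1 = Z,  H_2 = Z.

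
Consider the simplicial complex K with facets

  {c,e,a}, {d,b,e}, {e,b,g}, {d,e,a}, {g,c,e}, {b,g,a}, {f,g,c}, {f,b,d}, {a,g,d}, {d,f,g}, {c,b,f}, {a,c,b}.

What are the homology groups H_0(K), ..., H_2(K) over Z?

Take the total order a < b < c < d < e < f < g on the vertex set. Then K (dimension 2) consists of the simplices:

  0-simplices (7): a, b, c, d, e, f, g
  1-simplices (18): ab, ac, ad, ae, ag, bc, bd, be, bf, bg, ce, cf, cg, de, df, dg, eg, fg
  2-simplices (12): abc, abg, ace, ade, adg, bcf, bde, bdf, beg, ceg, cfg, dfg

so the chain groups are C_0 ≅ Z^7, C_1 ≅ Z^18, C_2 ≅ Z^12.

The boundary map ∂_1: C_1 → C_0 sends each edge [p,q] (with p < q) to q − p. For instance
  ∂ac = c − a.
The 7×18 boundary matrix has rank 6 and Smith normal form diag(1,1,1,1,1,1).

∂_2: C_2 → C_1 sends each 2-simplex [p,q,r] to [q,r] − [p,r] + [p,q]. For instance
  ∂bcf = cf − bf + bc,
  ∂beg = eg − bg + be.
As a 18×12 matrix over Z this has rank 12, with invariant factors (1,1,1,1,1,1,1,1,1,1,1,2).

Computing H_k = (kernel of ∂_k) / (image of ∂_{k+1}):

  H_0: rank C_0 − rank ∂_1 = 7 − 6 = 1, and the invariant factors of ∂_1 are all 1, so H_0 ≅ Z.
  H_1: rank ker ∂_1 − rank ∂_2 = (18 − 6) − 12 = 0, and ∂_2 has invariant factor 2 > 1, so H_1 ≅ Z/2.
  H_2: rank ker ∂_2 − rank ∂_3 = (12 − 12) − 0 = 0, and there is no ∂_3, so H_2 ≅ 0.

As a check, the Euler characteristic is 7 − 18 + 12 = 1, which agrees with 1 − 0 + 0 = 1.
(K is a triangulation of the real projective plane RP^2.)

H_0 ≅ Z,  H_1 ≅ Z/2,  H_2 = 0.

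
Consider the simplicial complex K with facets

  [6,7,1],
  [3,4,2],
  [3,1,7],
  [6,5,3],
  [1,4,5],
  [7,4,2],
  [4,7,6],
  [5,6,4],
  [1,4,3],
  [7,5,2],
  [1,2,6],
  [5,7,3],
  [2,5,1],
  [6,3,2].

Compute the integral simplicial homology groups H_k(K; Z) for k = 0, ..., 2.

H_0 ≅ Z,  H_1 ≅ Z^2,  H_2 ≅ Z.

Take the total order 1 < 2 < 3 < 4 < 5 < 6 < 7 on the vertex set. Then K (dimension 2) consists of the simplices:

  0-simplices (7): [1], [2], [3], [4], [5], [6], [7]
  1-simplices (21): [1,2], [1,3], [1,4], [1,5], [1,6], [1,7], [2,3], [2,4], [2,5], [2,6], [2,7], [3,4], [3,5], [3,6], [3,7], [4,5], [4,6], [4,7], [5,6], [5,7], [6,7]
  2-simplices (14): [1,2,5], [1,2,6], [1,3,4], [1,3,7], [1,4,5], [1,6,7], [2,3,4], [2,3,6], [2,4,7], [2,5,7], [3,5,6], [3,5,7], [4,5,6], [4,6,7]

giving chain groups C_0 ≅ Z^7, C_1 ≅ Z^21, C_2 ≅ Z^14.

∂_1: C_1 → C_0 maps an edge to its endpoints' difference, ∂[p,q] = q − p. For instance
  ∂[2,3] = [3] − [2].
This gives a 7×21 integer matrix of rank 6; reducing to Smith normal form yields diagonal entries (1,1,1,1,1,1).

∂_2: C_2 → C_1 maps a triangle to the signed sum of its edges. For instance
  ∂[1,3,7] = [3,7] − [1,7] + [1,3],
  ∂[3,5,6] = [5,6] − [3,6] + [3,5].
This gives a 21×14 integer matrix of rank 13; reducing to Smith normal form yields diagonal entries (1,1,1,1,1,1,1,1,1,1,1,1,1).

Now H_k = ker ∂_k / im ∂_{k+1}, so:

  H_0: rank C_0 − rank ∂_1 = 7 − 6 = 1, and the invariant factors of ∂_1 are all 1, so H_0 = Z.
  H_1: rank ker ∂_1 − rank ∂_2 = (21 − 6) − 13 = 2, and the invariant factors of ∂_2 are all 1, so H_1 = Z^2.
  H_2: rank ker ∂_2 − rank ∂_3 = (14 − 13) − 0 = 1, and there is no ∂_3, so H_2 = Z.

As a check, the Euler characteristic is 7 − 21 + 14 = 0, which agrees with 1 − 2 + 1 = 0.
(K is a triangulation of the torus T^2.)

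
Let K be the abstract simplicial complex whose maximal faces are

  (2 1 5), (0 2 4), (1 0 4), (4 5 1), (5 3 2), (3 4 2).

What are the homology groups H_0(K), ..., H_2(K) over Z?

H_0 ≅ Z,  H_1 ≅ Z,  H_2 = 0.

K has 6 vertices, 12 edges, 6 triangles.
rank ∂_0 = 0, rank ∂_1 = 5 ⇒ b_0 = 6 − 0 − 5 = 1; all invariant factors of ∂_1 are 1 so no torsion. So H_0 = Z.
rank ∂_1 = 5, rank ∂_2 = 6 ⇒ b_1 = 12 − 5 − 6 = 1; all invariant factors of ∂_2 are 1 so no torsion. So H_1 = Z.
rank ∂_2 = 6, rank ∂_3 = 0 ⇒ b_2 = 6 − 6 − 0 = 0. So H_2 = 0.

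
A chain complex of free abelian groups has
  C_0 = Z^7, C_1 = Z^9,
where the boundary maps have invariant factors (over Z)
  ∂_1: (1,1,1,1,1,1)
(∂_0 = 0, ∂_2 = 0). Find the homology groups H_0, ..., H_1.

H_0: b_0 = 7 − 0 − 6 = 1; torsion from ∂_1 factors > 1: none. So H_0 = Z.
H_1: b_1 = 9 − 6 − 0 = 3; torsion from ∂_2 factors > 1: none. So H_1 = Z^3.

H_0 = Z,  H_1 = Z^3.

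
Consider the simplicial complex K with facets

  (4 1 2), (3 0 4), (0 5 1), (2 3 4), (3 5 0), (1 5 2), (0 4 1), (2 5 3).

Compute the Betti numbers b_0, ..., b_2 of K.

Order the vertices as 0 < 1 < 2 < 3 < 4 < 5. Listing each simplex with vertices in this order, K has dimension 2 with simplices:

  0-simplices (6): [0], [1], [2], [3], [4], [5]
  1-simplices (12): [0,1], [0,3], [0,4], [0,5], [1,2], [1,4], [1,5], [2,3], [2,4], [2,5], [3,4], [3,5]
  2-simplices (8): [0,1,4], [0,1,5], [0,3,4], [0,3,5], [1,2,4], [1,2,5], [2,3,4], [2,3,5]

so the chain groups are C_0 ≅ Z^6, C_1 ≅ Z^12, C_2 ≅ Z^8.

The boundary map ∂_1: C_1 → C_0 maps an edge to its endpoints' difference, ∂[p,q] = q − p.
This gives a 6×12 integer matrix of rank 5; reducing to Smith normal form yields diagonal entries (1,1,1,1,1).

The boundary map ∂_2: C_2 → C_1 sends each 2-simplex [p,q,r] to [q,r] − [p,r] + [p,q]. For instance
  ∂[0,3,4] = [3,4] − [0,4] + [0,3],
  ∂[0,3,5] = [3,5] − [0,5] + [0,3].
The resulting 12×8 matrix has rank 7, and its Smith normal form has invariant factors (1,1,1,1,1,1,1).

Computing H_k = (kernel of ∂_k) / (image of ∂_{k+1}):

  H_0: rank C_0 − rank ∂_1 = 6 − 5 = 1, and the invariant factors of ∂_1 are all 1, so H_0 ≅ Z.
  H_1: rank ker ∂_1 − rank ∂_2 = (12 − 5) − 7 = 0, and the invariant factors of ∂_2 are all 1, so H_1 ≅ 0.
  H_2: rank ker ∂_2 − rank ∂_3 = (8 − 7) − 0 = 1, and there is no ∂_3, so H_2 ≅ Z.

As a check, the Euler characteristic is 6 − 12 + 8 = 2, which agrees with 1 − 0 + 1 = 2.

Hence the Betti numbers are b_0 = 1, b_1 = 0, b_2 = 1.

b_0 = 1, b_1 = 0, b_2 = 1.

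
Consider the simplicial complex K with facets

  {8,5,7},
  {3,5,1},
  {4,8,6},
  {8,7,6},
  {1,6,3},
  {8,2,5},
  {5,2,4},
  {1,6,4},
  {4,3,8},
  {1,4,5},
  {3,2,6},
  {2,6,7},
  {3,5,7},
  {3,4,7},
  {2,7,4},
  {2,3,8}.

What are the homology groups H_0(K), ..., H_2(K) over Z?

We work with the vertex ordering 1 < 2 < 3 < 4 < 5 < 6 < 7 < 8. The simplices of K, each written with vertices in increasing order, are:

  0-simplices (8): [1], [2], [3], [4], [5], [6], [7], [8]
  1-simplices (24): (24 of them)
  2-simplices (16): [1,3,5], [1,3,6], [1,4,5], [1,4,6], [2,3,6], [2,3,8], [2,4,5], [2,4,7], [2,5,8], [2,6,7], [3,4,7], [3,4,8], [3,5,7], [4,6,8], [5,7,8], [6,7,8]

Hence C_0 ≅ Z^8, C_1 ≅ Z^24, C_2 ≅ Z^16.

Boundary ∂_1: C_1 → C_0 maps an edge to its endpoints' difference, ∂[p,q] = q − p. For instance
  ∂[6,8] = [8] − [6].
This gives a 8×24 integer matrix of rank 7; reducing to Smith normal form yields diagonal entries (1,1,1,1,1,1,1).

Boundary ∂_2: C_2 → C_1 sends each 2-simplex [p,q,r] to [q,r] − [p,r] + [p,q]. For instance
  ∂[1,3,6] = [3,6] − [1,6] + [1,3],
  ∂[2,5,8] = [5,8] − [2,8] + [2,5].
As a 24×16 matrix over Z this has rank 15, with invariant factors (1,1,1,1,1,1,1,1,1,1,1,1,1,1,1).

From H_k ≅ ker(∂_k) / im(∂_{k+1}) we obtain:

  H_0: rank C_0 − rank ∂_1 = 8 − 7 = 1, and the invariant factors of ∂_1 are all 1, so H_0 ≅ Z.
  H_1: rank ker ∂_1 − rank ∂_2 = (24 − 7) − 15 = 2, and the invariant factors of ∂_2 are all 1, so H_1 ≅ Z^2.
  H_2: rank ker ∂_2 − rank ∂_3 = (16 − 15) − 0 = 1, and there is no ∂_3, so H_2 ≅ Z.

As a check, the Euler characteristic is 8 − 24 + 16 = 0, which agrees with 1 − 2 + 1 = 0.
(K is a triangulation of the torus T^2.)

H_0 ≅ Z,  H_1 ≅ Z^2,  H_2 ≅ Z.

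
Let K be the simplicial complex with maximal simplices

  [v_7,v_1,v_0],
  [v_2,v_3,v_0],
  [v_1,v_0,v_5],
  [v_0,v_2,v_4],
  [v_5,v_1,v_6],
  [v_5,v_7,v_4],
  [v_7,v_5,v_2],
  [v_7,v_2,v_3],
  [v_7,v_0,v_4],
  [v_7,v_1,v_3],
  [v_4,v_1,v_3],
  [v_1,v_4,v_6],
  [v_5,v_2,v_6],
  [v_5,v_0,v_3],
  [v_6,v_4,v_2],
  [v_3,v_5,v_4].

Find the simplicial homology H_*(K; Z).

H_0 ≅ Z,  H_1 ≅ Z^2,  H_2 ≅ Z.

Fix the vertex order v_0 < v_1 < v_2 < v_3 < v_4 < v_5 < v_6 < v_7 and write every simplex with vertices in increasing order. Then dim K = 2 and the simplices of K are:

  0-simplices (8): [v_0], [v_1], [v_2], [v_3], [v_4], [v_5], [v_6], [v_7]
  1-simplices (24): (24 of them)
  2-simplices (16): (16 of them)

Hence C_0 ≅ Z^8, C_1 ≅ Z^24, C_2 ≅ Z^16.

Boundary ∂_1: C_1 → C_0 is given by ∂[p,q] = [q] − [p]. For instance
  ∂[v_5,v_7] = [v_7] − [v_5].
The resulting 8×24 matrix has rank 7, and its Smith normal form has invariant factors (1,1,1,1,1,1,1).

The boundary map ∂_2: C_2 → C_1 maps a triangle to the signed sum of its edges. For instance
  ∂[v_1,v_5,v_6] = [v_5,v_6] − [v_1,v_6] + [v_1,v_5],
  ∂[v_4,v_5,v_7] = [v_5,v_7] − [v_4,v_7] + [v_4,v_5].
As a 24×16 matrix over Z this has rank 15, with invariant factors (1,1,1,1,1,1,1,1,1,1,1,1,1,1,1).

Now H_k = ker ∂_k / im ∂_{k+1}, so:

  H_0: rank C_0 − rank ∂_1 = 8 − 7 = 1, and the invariant factors of ∂_1 are all 1, so H_0 ≅ Z.
  H_1: rank ker ∂_1 − rank ∂_2 = (24 − 7) − 15 = 2, and the invariant factors of ∂_2 are all 1, so H_1 ≅ Z^2.
  H_2: rank ker ∂_2 − rank ∂_3 = (16 − 15) − 0 = 1, and there is no ∂_3, so H_2 ≅ Z.

(K is a triangulation of the torus T^2.)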